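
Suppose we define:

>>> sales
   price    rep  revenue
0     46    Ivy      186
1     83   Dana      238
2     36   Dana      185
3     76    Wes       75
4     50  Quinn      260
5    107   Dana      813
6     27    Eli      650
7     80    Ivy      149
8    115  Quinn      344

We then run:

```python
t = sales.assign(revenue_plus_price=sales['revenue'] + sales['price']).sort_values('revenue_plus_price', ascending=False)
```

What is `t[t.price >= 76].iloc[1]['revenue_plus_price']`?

459

add column revenue_plus_price = sales['revenue'] + sales['price']:
   price    rep  revenue  revenue_plus_price
0     46    Ivy      186                 232
1     83   Dana      238                 321
2     36   Dana      185                 221
3     76    Wes       75                 151
4     50  Quinn      260                 310
5    107   Dana      813                 920
6     27    Eli      650                 677
7     80    Ivy      149                 229
8    115  Quinn      344                 459
sort by revenue_plus_price descending:
   price    rep  revenue  revenue_plus_price
5    107   Dana      813                 920
6     27    Eli      650                 677
8    115  Quinn      344                 459
1     83   Dana      238                 321
4     50  Quinn      260                 310
0     46    Ivy      186                 232
7     80    Ivy      149                 229
2     36   Dana      185                 221
3     76    Wes       75                 151
filter rows where price >= 76:
   price    rep  revenue  revenue_plus_price
5    107   Dana      813                 920
8    115  Quinn      344                 459
1     83   Dana      238                 321
7     80    Ivy      149                 229
3     76    Wes       75                 151
value at position 1, column 'revenue_plus_price' → 459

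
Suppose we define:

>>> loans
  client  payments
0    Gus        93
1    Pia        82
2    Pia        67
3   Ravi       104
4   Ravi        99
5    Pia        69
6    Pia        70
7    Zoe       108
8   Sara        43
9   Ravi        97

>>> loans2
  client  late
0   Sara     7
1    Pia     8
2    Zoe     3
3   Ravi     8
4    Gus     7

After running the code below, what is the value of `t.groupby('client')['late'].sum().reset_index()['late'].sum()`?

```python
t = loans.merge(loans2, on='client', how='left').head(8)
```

merge on 'client' (how='left') → 10 rows:
  client  payments  late
0    Gus        93     7
1    Pia        82     8
2    Pia        67     8
3   Ravi       104     8
4   Ravi        99     8
5    Pia        69     8
6    Pia        70     8
7    Zoe       108     3
8   Sara        43     7
9   Ravi        97     8
take first 8 rows:
  client  payments  late
0    Gus        93     7
1    Pia        82     8
2    Pia        67     8
3   Ravi       104     8
4   Ravi        99     8
5    Pia        69     8
6    Pia        70     8
7    Zoe       108     3
group by client, sum of late:
client
Gus      7
Pia     32
Ravi    16
Zoe      3
Name: late, dtype: int64
reset_index():
  client  late
0    Gus     7
1    Pia    32
2   Ravi    16
3    Zoe     3
Then the sum of column 'late': 58

58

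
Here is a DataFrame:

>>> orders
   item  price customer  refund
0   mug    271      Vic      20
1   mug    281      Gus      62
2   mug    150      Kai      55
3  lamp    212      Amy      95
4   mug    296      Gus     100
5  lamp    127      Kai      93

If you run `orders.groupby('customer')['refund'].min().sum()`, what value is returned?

group by customer, min of refund:
customer
Amy    95
Gus    62
Kai    55
Vic    20
Name: refund, dtype: int64
Hence 232.

232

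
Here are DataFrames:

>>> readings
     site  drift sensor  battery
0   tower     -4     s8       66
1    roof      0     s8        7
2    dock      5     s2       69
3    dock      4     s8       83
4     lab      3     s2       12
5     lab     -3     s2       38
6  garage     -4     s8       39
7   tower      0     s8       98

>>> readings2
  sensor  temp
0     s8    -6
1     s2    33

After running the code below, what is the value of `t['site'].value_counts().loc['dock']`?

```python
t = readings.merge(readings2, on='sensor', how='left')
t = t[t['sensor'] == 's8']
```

merge on 'sensor' (how='left') → 8 rows:
     site  drift sensor  battery  temp
0   tower     -4     s8       66    -6
1    roof      0     s8        7    -6
2    dock      5     s2       69    33
3    dock      4     s8       83    -6
4     lab      3     s2       12    33
5     lab     -3     s2       38    33
6  garage     -4     s8       39    -6
7   tower      0     s8       98    -6
filter rows where sensor == 's8':
     site  drift sensor  battery  temp
0   tower     -4     s8       66    -6
1    roof      0     s8        7    -6
3    dock      4     s8       83    -6
6  garage     -4     s8       39    -6
7   tower      0     s8       98    -6
value_counts of site:
site
tower     2
roof      1
dock      1
garage    1
Name: count, dtype: int64

1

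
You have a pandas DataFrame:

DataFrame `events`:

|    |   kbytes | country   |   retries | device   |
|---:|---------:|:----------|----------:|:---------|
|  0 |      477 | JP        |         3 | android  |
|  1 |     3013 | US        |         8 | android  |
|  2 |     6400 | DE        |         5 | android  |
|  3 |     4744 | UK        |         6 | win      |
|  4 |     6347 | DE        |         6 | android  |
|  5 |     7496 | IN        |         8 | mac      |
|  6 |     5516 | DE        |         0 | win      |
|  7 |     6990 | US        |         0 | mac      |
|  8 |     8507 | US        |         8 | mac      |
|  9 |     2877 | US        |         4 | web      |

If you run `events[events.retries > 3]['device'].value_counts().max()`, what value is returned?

filter rows where retries > 3:
   kbytes country  retries   device
1    3013      US        8  android
2    6400      DE        5  android
3    4744      UK        6      win
4    6347      DE        6  android
5    7496      IN        8      mac
8    8507      US        8      mac
9    2877      US        4      web
value_counts of device:
device
android    3
mac        2
win        1
web        1
Name: count, dtype: int64
The max of the resulting series is 3.

3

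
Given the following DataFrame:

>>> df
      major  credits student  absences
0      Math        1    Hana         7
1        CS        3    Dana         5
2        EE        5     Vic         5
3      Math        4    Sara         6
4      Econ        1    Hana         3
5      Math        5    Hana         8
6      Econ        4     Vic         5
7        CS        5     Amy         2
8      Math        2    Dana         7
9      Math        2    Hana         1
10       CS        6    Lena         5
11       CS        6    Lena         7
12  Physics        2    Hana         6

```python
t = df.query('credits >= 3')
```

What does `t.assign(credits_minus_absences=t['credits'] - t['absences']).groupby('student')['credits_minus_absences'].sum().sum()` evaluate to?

filter rows where credits >= 3:
   major  credits student  absences
1     CS        3    Dana         5
2     EE        5     Vic         5
3   Math        4    Sara         6
5   Math        5    Hana         8
6   Econ        4     Vic         5
7     CS        5     Amy         2
10    CS        6    Lena         5
11    CS        6    Lena         7
add column credits_minus_absences = t['credits'] - t['absences']:
   major  credits student  absences  credits_minus_absences
1     CS        3    Dana         5                      -2
2     EE        5     Vic         5                       0
3   Math        4    Sara         6                      -2
5   Math        5    Hana         8                      -3
6   Econ        4     Vic         5                      -1
7     CS        5     Amy         2                       3
10    CS        6    Lena         5                       1
11    CS        6    Lena         7                      -1
group by student, sum of credits_minus_absences:
student
Amy     3
Dana   -2
Hana   -3
Lena    0
Sara   -2
Vic    -1
Name: credits_minus_absences, dtype: int64

-5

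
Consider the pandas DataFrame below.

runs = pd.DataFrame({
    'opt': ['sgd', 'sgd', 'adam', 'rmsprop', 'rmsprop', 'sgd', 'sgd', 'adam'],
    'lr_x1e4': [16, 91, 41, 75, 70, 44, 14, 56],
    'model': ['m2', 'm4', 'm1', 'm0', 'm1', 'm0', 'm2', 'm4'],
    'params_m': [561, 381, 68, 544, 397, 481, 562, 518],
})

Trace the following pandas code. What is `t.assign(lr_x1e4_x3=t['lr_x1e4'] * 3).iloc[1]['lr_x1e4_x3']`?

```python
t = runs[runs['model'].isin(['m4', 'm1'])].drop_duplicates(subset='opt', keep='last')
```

filter rows where model in ['m4', 'm1']:
       opt  lr_x1e4 model  params_m
1      sgd       91    m4       381
2     adam       41    m1        68
4  rmsprop       70    m1       397
7     adam       56    m4       518
drop duplicate opt (keep=last):
       opt  lr_x1e4 model  params_m
1      sgd       91    m4       381
4  rmsprop       70    m1       397
7     adam       56    m4       518
add column lr_x1e4_x3 = t['lr_x1e4'] * 3:
       opt  lr_x1e4 model  params_m  lr_x1e4_x3
1      sgd       91    m4       381         273
4  rmsprop       70    m1       397         210
7     adam       56    m4       518         168
value at position 1, column 'lr_x1e4_x3' → 210

210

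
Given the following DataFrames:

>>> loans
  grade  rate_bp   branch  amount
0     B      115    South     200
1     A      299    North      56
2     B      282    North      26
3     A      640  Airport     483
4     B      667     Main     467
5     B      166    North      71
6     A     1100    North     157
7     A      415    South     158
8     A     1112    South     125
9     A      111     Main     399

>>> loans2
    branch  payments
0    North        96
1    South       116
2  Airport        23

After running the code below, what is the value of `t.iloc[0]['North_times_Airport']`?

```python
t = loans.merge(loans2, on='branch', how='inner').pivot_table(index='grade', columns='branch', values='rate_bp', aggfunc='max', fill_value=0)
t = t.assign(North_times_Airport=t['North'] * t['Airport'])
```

704000

merge on 'branch' (how='inner') → 8 rows:
  grade  rate_bp   branch  amount  payments
0     B      115    South     200       116
1     A      299    North      56        96
2     B      282    North      26        96
3     A      640  Airport     483        23
4     B      166    North      71        96
5     A     1100    North     157        96
6     A      415    South     158       116
7     A     1112    South     125       116
pivot: rows=grade, cols=branch, max(rate_bp):
branch  Airport  North  South
grade                        
A           640   1100   1112
B             0    282    115
add column North_times_Airport = t['North'] * t['Airport']:
branch  Airport  North  South  North_times_Airport
grade                                             
A           640   1100   1112               704000
B             0    282    115                    0
So iloc[0]['North_times_Airport'] = 704000.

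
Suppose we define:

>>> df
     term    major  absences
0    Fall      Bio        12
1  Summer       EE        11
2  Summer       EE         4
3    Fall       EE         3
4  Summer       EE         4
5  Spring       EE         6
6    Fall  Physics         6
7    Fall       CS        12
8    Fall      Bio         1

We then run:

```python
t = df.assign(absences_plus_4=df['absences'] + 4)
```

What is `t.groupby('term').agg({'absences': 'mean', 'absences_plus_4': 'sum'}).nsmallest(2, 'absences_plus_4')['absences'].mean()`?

6.16666666667

add column absences_plus_4 = df['absences'] + 4:
     term    major  absences  absences_plus_4
0    Fall      Bio        12               16
1  Summer       EE        11               15
2  Summer       EE         4                8
3    Fall       EE         3                7
4  Summer       EE         4                8
5  Spring       EE         6               10
6    Fall  Physics         6               10
7    Fall       CS        12               16
8    Fall      Bio         1                5
group by term: mean(absences), sum(absences_plus_4):
        absences  absences_plus_4
term                             
Fall    6.800000               54
Spring  6.000000               10
Summer  6.333333               31
take 2 rows with smallest absences_plus_4:
        absences  absences_plus_4
term                             
Spring  6.000000               10
Summer  6.333333               31
Finally, mean of column 'absences' = 6.16666666667.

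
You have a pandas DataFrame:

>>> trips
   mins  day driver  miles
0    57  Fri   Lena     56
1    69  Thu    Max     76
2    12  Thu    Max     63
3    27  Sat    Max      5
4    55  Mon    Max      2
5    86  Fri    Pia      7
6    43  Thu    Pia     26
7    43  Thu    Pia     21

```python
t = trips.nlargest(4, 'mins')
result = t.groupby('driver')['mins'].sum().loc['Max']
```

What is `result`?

124

take 4 rows with largest mins:
   mins  day driver  miles
5    86  Fri    Pia      7
1    69  Thu    Max     76
0    57  Fri   Lena     56
4    55  Mon    Max      2
group by driver, sum of mins:
driver
Lena     57
Max     124
Pia      86
Name: mins, dtype: int64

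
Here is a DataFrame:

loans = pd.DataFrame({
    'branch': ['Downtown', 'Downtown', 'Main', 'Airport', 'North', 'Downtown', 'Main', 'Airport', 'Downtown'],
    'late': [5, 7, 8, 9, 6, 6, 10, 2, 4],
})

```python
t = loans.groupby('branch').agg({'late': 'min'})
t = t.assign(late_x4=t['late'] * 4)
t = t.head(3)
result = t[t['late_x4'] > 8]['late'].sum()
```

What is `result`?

12

group by branch, min of late:
          late
branch        
Airport      2
Downtown     4
Main         8
North        6
add column late_x4 = t['late'] * 4:
          late  late_x4
branch                 
Airport      2        8
Downtown     4       16
Main         8       32
North        6       24
take first 3 rows:
          late  late_x4
branch                 
Airport      2        8
Downtown     4       16
Main         8       32
filter rows where late_x4 > 8:
          late  late_x4
branch                 
Downtown     4       16
Main         8       32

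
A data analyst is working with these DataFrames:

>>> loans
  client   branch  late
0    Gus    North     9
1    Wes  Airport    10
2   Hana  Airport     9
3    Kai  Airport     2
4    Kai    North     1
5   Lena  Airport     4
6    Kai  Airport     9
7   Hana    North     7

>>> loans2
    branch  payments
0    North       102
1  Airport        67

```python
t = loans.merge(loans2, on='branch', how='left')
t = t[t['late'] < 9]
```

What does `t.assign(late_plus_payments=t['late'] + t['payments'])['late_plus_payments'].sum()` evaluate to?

352

merge on 'branch' (how='left') → 8 rows:
  client   branch  late  payments
0    Gus    North     9       102
1    Wes  Airport    10        67
2   Hana  Airport     9        67
3    Kai  Airport     2        67
4    Kai    North     1       102
5   Lena  Airport     4        67
6    Kai  Airport     9        67
7   Hana    North     7       102
filter rows where late < 9:
  client   branch  late  payments
3    Kai  Airport     2        67
4    Kai    North     1       102
5   Lena  Airport     4        67
7   Hana    North     7       102
add column late_plus_payments = t['late'] + t['payments']:
  client   branch  late  payments  late_plus_payments
3    Kai  Airport     2        67                  69
4    Kai    North     1       102                 103
5   Lena  Airport     4        67                  71
7   Hana    North     7       102                 109
Then the sum of column 'late_plus_payments': 352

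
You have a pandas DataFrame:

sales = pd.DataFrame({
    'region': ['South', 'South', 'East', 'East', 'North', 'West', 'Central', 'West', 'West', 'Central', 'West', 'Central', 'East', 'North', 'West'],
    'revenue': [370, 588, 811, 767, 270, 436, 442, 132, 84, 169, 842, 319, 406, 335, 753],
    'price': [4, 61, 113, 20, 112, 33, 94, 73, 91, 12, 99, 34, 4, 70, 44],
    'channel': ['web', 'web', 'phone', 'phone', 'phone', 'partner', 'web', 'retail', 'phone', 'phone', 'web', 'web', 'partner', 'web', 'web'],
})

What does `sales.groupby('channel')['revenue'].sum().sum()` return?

6724

group by channel, sum of revenue:
channel
partner     842
phone      2101
retail      132
web        3649
Name: revenue, dtype: int64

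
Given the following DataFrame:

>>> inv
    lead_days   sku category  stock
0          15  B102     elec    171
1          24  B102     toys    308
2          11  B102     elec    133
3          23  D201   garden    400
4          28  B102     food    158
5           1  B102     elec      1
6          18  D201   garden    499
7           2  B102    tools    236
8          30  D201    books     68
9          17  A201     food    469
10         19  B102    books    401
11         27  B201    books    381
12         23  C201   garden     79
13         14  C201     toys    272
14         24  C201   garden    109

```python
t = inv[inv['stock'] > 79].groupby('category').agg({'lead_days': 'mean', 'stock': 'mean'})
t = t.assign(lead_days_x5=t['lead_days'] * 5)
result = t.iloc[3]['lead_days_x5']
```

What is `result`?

filter rows where stock > 79:
    lead_days   sku category  stock
0          15  B102     elec    171
1          24  B102     toys    308
2          11  B102     elec    133
3          23  D201   garden    400
4          28  B102     food    158
6          18  D201   garden    499
7           2  B102    tools    236
9          17  A201     food    469
10         19  B102    books    401
11         27  B201    books    381
13         14  C201     toys    272
14         24  C201   garden    109
group by category: mean(lead_days), mean(stock):
          lead_days  stock
category                  
books     23.000000  391.0
elec      13.000000  152.0
food      22.500000  313.5
garden    21.666667  336.0
tools      2.000000  236.0
toys      19.000000  290.0
add column lead_days_x5 = t['lead_days'] * 5:
          lead_days  stock  lead_days_x5
category                                
books     23.000000  391.0    115.000000
elec      13.000000  152.0     65.000000
food      22.500000  313.5    112.500000
garden    21.666667  336.0    108.333333
tools      2.000000  236.0     10.000000
toys      19.000000  290.0     95.000000
Taking the value at position 3, column 'lead_days_x5' gives 108.333333333.

108.333333333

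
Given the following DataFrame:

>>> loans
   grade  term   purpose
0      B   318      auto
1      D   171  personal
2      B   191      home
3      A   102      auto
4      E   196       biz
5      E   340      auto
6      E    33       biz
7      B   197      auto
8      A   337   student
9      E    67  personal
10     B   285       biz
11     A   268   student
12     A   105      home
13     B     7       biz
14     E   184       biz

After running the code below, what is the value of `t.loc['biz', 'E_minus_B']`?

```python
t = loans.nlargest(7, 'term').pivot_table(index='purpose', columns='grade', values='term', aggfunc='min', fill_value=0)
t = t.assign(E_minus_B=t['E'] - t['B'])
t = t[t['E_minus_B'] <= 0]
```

take 7 rows with largest term:
   grade  term  purpose
5      E   340     auto
8      A   337  student
0      B   318     auto
10     B   285      biz
11     A   268  student
7      B   197     auto
4      E   196      biz
pivot: rows=purpose, cols=grade, min(term):
grade      A    B    E
purpose               
auto       0  197  340
biz        0  285  196
student  268    0    0
add column E_minus_B = t['E'] - t['B']:
grade      A    B    E  E_minus_B
purpose                          
auto       0  197  340        143
biz        0  285  196        -89
student  268    0    0          0
filter rows where E_minus_B <= 0:
grade      A    B    E  E_minus_B
purpose                          
biz        0  285  196        -89
student  268    0    0          0
Reading off the value at row 'biz', column 'E_minus_B', we get -89.

-89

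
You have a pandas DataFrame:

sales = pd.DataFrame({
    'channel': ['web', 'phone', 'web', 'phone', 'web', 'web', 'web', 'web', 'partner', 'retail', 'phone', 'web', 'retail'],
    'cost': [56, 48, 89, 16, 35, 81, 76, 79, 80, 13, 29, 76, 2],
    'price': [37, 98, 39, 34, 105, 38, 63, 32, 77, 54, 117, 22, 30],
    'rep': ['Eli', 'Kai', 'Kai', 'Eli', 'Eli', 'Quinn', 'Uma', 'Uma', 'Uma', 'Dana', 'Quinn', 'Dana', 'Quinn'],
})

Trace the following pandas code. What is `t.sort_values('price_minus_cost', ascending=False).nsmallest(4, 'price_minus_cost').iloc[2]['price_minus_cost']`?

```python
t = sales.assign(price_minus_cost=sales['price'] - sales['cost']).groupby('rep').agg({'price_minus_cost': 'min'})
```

-47

add column price_minus_cost = sales['price'] - sales['cost']:
    channel  cost  price    rep  price_minus_cost
0       web    56     37    Eli               -19
1     phone    48     98    Kai                50
2       web    89     39    Kai               -50
3     phone    16     34    Eli                18
4       web    35    105    Eli                70
5       web    81     38  Quinn               -43
6       web    76     63    Uma               -13
7       web    79     32    Uma               -47
8   partner    80     77    Uma                -3
9    retail    13     54   Dana                41
10    phone    29    117  Quinn                88
11      web    76     22   Dana               -54
12   retail     2     30  Quinn                28
group by rep, min of price_minus_cost:
       price_minus_cost
rep                    
Dana                -54
Eli                 -19
Kai                 -50
Quinn               -43
Uma                 -47
sort by price_minus_cost descending:
       price_minus_cost
rep                    
Eli                 -19
Quinn               -43
Uma                 -47
Kai                 -50
Dana                -54
take 4 rows with smallest price_minus_cost:
       price_minus_cost
rep                    
Dana                -54
Kai                 -50
Uma                 -47
Quinn               -43
So iloc[2]['price_minus_cost'] = -47.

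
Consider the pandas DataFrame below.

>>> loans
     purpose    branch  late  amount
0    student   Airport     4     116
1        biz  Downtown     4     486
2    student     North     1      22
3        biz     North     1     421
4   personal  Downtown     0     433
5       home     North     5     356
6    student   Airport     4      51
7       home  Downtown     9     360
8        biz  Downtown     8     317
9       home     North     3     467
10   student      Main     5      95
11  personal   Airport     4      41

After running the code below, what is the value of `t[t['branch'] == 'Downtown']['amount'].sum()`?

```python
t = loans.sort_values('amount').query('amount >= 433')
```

919

sort by amount:
     purpose    branch  late  amount
2    student     North     1      22
11  personal   Airport     4      41
6    student   Airport     4      51
10   student      Main     5      95
0    student   Airport     4     116
8        biz  Downtown     8     317
5       home     North     5     356
7       home  Downtown     9     360
3        biz     North     1     421
4   personal  Downtown     0     433
9       home     North     3     467
1        biz  Downtown     4     486
filter rows where amount >= 433:
    purpose    branch  late  amount
4  personal  Downtown     0     433
9      home     North     3     467
1       biz  Downtown     4     486
filter rows where branch == 'Downtown':
    purpose    branch  late  amount
4  personal  Downtown     0     433
1       biz  Downtown     4     486
So sum() = 919.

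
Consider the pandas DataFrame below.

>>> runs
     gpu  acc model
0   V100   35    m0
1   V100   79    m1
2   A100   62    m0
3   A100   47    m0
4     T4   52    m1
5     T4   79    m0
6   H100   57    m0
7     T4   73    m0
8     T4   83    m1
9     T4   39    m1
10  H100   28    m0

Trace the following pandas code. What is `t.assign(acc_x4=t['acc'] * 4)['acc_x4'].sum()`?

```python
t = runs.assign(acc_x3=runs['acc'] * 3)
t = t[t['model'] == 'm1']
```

add column acc_x3 = runs['acc'] * 3:
     gpu  acc model  acc_x3
0   V100   35    m0     105
1   V100   79    m1     237
2   A100   62    m0     186
3   A100   47    m0     141
4     T4   52    m1     156
5     T4   79    m0     237
6   H100   57    m0     171
7     T4   73    m0     219
8     T4   83    m1     249
9     T4   39    m1     117
10  H100   28    m0      84
filter rows where model == 'm1':
    gpu  acc model  acc_x3
1  V100   79    m1     237
4    T4   52    m1     156
8    T4   83    m1     249
9    T4   39    m1     117
add column acc_x4 = t['acc'] * 4:
    gpu  acc model  acc_x3  acc_x4
1  V100   79    m1     237     316
4    T4   52    m1     156     208
8    T4   83    m1     249     332
9    T4   39    m1     117     156

1012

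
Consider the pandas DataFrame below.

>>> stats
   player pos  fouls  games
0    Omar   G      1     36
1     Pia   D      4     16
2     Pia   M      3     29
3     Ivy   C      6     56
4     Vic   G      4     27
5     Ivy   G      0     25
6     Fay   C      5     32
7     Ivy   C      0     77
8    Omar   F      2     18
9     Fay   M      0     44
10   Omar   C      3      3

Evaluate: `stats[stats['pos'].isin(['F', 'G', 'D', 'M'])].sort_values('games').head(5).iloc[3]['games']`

27

filter rows where pos in ['F', 'G', 'D', 'M']:
  player pos  fouls  games
0   Omar   G      1     36
1    Pia   D      4     16
2    Pia   M      3     29
4    Vic   G      4     27
5    Ivy   G      0     25
8   Omar   F      2     18
9    Fay   M      0     44
sort by games:
  player pos  fouls  games
1    Pia   D      4     16
8   Omar   F      2     18
5    Ivy   G      0     25
4    Vic   G      4     27
2    Pia   M      3     29
0   Omar   G      1     36
9    Fay   M      0     44
take first 5 rows:
  player pos  fouls  games
1    Pia   D      4     16
8   Omar   F      2     18
5    Ivy   G      0     25
4    Vic   G      4     27
2    Pia   M      3     29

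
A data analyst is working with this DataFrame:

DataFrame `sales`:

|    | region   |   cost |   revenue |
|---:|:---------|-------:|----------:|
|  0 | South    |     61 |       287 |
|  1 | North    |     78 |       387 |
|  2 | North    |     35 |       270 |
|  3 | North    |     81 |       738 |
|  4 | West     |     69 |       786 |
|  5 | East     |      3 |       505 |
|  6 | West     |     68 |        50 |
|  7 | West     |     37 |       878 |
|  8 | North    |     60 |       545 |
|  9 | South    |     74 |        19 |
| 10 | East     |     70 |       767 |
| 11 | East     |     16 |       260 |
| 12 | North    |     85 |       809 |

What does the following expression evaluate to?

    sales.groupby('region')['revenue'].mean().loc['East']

510.666666667

group by region, mean of revenue:
region
East     510.666667
North    549.800000
South    153.000000
West     571.333333
Name: revenue, dtype: float64
value at index 'East' → 510.666666667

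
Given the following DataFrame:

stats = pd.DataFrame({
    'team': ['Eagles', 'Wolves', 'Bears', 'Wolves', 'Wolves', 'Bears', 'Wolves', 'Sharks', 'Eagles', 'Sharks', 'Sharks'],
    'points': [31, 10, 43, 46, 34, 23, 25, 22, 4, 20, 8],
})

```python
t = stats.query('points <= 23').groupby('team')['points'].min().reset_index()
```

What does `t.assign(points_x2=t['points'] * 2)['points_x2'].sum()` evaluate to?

filter rows where points <= 23:
      team  points
1   Wolves      10
5    Bears      23
7   Sharks      22
8   Eagles       4
9   Sharks      20
10  Sharks       8
group by team, min of points:
team
Bears     23
Eagles     4
Sharks     8
Wolves    10
Name: points, dtype: int64
reset_index():
     team  points
0   Bears      23
1  Eagles       4
2  Sharks       8
3  Wolves      10
add column points_x2 = t['points'] * 2:
     team  points  points_x2
0   Bears      23         46
1  Eagles       4          8
2  Sharks       8         16
3  Wolves      10         20
Taking the sum of column 'points_x2' gives 90.

90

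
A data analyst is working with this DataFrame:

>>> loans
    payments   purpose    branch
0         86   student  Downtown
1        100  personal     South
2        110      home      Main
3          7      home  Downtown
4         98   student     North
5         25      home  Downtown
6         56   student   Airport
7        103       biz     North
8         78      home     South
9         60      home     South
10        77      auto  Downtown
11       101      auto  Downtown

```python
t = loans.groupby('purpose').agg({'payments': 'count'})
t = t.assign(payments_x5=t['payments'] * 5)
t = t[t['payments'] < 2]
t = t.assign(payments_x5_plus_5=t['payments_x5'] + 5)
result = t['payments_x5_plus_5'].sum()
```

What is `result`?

20

group by purpose, count of payments:
          payments
purpose           
auto             2
biz              1
home             5
personal         1
student          3
add column payments_x5 = t['payments'] * 5:
          payments  payments_x5
purpose                        
auto             2           10
biz              1            5
home             5           25
personal         1            5
student          3           15
filter rows where payments < 2:
          payments  payments_x5
purpose                        
biz              1            5
personal         1            5
add column payments_x5_plus_5 = t['payments_x5'] + 5:
          payments  payments_x5  payments_x5_plus_5
purpose                                            
biz              1            5                  10
personal         1            5                  10
Hence 20.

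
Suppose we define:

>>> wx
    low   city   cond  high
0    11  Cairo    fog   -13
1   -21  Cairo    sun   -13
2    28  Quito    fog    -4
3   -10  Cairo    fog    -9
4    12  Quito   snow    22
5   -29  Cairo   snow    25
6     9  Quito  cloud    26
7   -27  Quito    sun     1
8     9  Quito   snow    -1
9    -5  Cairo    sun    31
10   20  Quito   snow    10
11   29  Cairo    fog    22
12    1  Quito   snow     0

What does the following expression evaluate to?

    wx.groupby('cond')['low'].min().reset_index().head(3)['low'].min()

group by cond, min of low:
cond
cloud     9
fog     -10
snow    -29
sun     -27
Name: low, dtype: int64
reset_index():
    cond  low
0  cloud    9
1    fog  -10
2   snow  -29
3    sun  -27
take first 3 rows:
    cond  low
0  cloud    9
1    fog  -10
2   snow  -29

-29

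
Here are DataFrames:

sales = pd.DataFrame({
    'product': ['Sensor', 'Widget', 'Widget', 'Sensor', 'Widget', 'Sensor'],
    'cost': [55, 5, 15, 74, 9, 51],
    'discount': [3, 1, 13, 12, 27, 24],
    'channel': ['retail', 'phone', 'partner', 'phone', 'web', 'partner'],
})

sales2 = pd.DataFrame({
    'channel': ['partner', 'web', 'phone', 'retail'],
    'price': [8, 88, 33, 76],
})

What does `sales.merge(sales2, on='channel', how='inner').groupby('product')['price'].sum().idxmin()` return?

merge on 'channel' (how='inner') → 6 rows:
  product  cost  discount  channel  price
0  Sensor    55         3   retail     76
1  Widget     5         1    phone     33
2  Widget    15        13  partner      8
3  Sensor    74        12    phone     33
4  Widget     9        27      web     88
5  Sensor    51        24  partner      8
group by product, sum of price:
product
Sensor    117
Widget    129
Name: price, dtype: int64
Then the label with the smallest value: Sensor

Sensor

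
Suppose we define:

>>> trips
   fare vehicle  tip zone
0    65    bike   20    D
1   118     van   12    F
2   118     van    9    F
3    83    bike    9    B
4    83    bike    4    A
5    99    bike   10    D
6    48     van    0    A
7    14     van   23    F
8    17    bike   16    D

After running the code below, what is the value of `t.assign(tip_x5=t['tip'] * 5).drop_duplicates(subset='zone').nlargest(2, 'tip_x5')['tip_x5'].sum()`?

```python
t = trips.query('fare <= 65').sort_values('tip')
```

195

filter rows where fare <= 65:
   fare vehicle  tip zone
0    65    bike   20    D
6    48     van    0    A
7    14     van   23    F
8    17    bike   16    D
sort by tip:
   fare vehicle  tip zone
6    48     van    0    A
8    17    bike   16    D
0    65    bike   20    D
7    14     van   23    F
add column tip_x5 = t['tip'] * 5:
   fare vehicle  tip zone  tip_x5
6    48     van    0    A       0
8    17    bike   16    D      80
0    65    bike   20    D     100
7    14     van   23    F     115
drop duplicate zone (keep=first):
   fare vehicle  tip zone  tip_x5
6    48     van    0    A       0
8    17    bike   16    D      80
7    14     van   23    F     115
take 2 rows with largest tip_x5:
   fare vehicle  tip zone  tip_x5
7    14     van   23    F     115
8    17    bike   16    D      80
Finally, sum of column 'tip_x5' = 195.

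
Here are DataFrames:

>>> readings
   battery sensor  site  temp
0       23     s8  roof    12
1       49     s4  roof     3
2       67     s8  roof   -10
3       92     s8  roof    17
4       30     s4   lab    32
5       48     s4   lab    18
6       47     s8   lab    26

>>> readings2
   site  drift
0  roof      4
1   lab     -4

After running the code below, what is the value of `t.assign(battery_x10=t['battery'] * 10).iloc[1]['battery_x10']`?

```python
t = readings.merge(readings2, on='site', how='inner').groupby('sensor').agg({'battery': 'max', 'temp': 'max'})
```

merge on 'site' (how='inner') → 7 rows:
   battery sensor  site  temp  drift
0       23     s8  roof    12      4
1       49     s4  roof     3      4
2       67     s8  roof   -10      4
3       92     s8  roof    17      4
4       30     s4   lab    32     -4
5       48     s4   lab    18     -4
6       47     s8   lab    26     -4
group by sensor: max(battery), max(temp):
        battery  temp
sensor               
s4           49    32
s8           92    26
add column battery_x10 = t['battery'] * 10:
        battery  temp  battery_x10
sensor                            
s4           49    32          490
s8           92    26          920
Then the value at position 1, column 'battery_x10': 920

920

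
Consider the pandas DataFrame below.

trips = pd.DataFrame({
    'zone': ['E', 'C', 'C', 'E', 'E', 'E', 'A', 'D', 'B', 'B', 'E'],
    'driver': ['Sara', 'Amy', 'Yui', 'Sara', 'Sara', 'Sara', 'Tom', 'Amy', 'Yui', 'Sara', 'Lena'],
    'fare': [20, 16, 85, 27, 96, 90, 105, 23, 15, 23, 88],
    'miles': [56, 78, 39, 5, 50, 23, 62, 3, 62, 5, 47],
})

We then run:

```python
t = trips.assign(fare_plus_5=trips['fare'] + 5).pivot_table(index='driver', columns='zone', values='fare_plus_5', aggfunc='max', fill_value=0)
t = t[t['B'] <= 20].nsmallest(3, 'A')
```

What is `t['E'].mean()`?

31.0

add column fare_plus_5 = trips['fare'] + 5:
   zone driver  fare  miles  fare_plus_5
0     E   Sara    20     56           25
1     C    Amy    16     78           21
2     C    Yui    85     39           90
3     E   Sara    27      5           32
4     E   Sara    96     50          101
5     E   Sara    90     23           95
6     A    Tom   105     62          110
7     D    Amy    23      3           28
8     B    Yui    15     62           20
9     B   Sara    23      5           28
10    E   Lena    88     47           93
pivot: rows=driver, cols=zone, max(fare_plus_5):
zone      A   B   C   D    E
driver                      
Amy       0   0  21  28    0
Lena      0   0   0   0   93
Sara      0  28   0   0  101
Tom     110   0   0   0    0
Yui       0  20  90   0    0
filter rows where B <= 20:
zone      A   B   C   D   E
driver                     
Amy       0   0  21  28   0
Lena      0   0   0   0  93
Tom     110   0   0   0   0
Yui       0  20  90   0   0
take 3 rows with smallest A:
zone    A   B   C   D   E
driver                   
Amy     0   0  21  28   0
Lena    0   0   0   0  93
Yui     0  20  90   0   0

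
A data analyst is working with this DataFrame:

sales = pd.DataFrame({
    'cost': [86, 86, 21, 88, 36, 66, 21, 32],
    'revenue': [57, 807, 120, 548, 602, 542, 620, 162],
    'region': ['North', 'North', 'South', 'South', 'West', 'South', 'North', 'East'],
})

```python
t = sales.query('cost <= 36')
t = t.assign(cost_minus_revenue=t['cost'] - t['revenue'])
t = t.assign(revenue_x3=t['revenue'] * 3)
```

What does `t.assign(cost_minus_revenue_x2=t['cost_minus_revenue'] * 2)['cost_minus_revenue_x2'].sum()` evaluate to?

filter rows where cost <= 36:
   cost  revenue region
2    21      120  South
4    36      602   West
6    21      620  North
7    32      162   East
add column cost_minus_revenue = t['cost'] - t['revenue']:
   cost  revenue region  cost_minus_revenue
2    21      120  South                 -99
4    36      602   West                -566
6    21      620  North                -599
7    32      162   East                -130
add column revenue_x3 = t['revenue'] * 3:
   cost  revenue region  cost_minus_revenue  revenue_x3
2    21      120  South                 -99         360
4    36      602   West                -566        1806
6    21      620  North                -599        1860
7    32      162   East                -130         486
add column cost_minus_revenue_x2 = t['cost_minus_revenue'] * 2:
   cost  revenue region  cost_minus_revenue  revenue_x3  cost_minus_revenue_x2
2    21      120  South                 -99         360                   -198
4    36      602   West                -566        1806                  -1132
6    21      620  North                -599        1860                  -1198
7    32      162   East                -130         486                   -260
Then the sum of column 'cost_minus_revenue_x2': -2788

-2788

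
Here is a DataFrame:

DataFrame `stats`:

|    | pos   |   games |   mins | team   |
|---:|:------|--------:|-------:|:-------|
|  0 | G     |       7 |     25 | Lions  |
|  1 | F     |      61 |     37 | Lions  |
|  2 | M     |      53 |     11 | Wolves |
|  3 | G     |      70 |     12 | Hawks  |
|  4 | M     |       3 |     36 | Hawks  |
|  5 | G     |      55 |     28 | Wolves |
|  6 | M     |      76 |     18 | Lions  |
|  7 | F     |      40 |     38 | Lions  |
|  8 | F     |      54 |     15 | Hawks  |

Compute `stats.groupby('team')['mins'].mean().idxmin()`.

group by team, mean of mins:
team
Hawks     21.0
Lions     29.5
Wolves    19.5
Name: mins, dtype: float64
The label with the smallest value is Wolves.

Wolves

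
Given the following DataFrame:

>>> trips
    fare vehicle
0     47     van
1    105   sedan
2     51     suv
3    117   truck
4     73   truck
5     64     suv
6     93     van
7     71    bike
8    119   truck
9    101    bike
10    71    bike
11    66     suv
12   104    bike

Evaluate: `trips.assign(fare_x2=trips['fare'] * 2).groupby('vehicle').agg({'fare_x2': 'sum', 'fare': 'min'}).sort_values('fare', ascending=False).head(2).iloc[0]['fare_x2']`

add column fare_x2 = trips['fare'] * 2:
    fare vehicle  fare_x2
0     47     van       94
1    105   sedan      210
2     51     suv      102
3    117   truck      234
4     73   truck      146
5     64     suv      128
6     93     van      186
7     71    bike      142
8    119   truck      238
9    101    bike      202
10    71    bike      142
11    66     suv      132
12   104    bike      208
group by vehicle: sum(fare_x2), min(fare):
         fare_x2  fare
vehicle               
bike         694    71
sedan        210   105
suv          362    51
truck        618    73
van          280    47
sort by fare descending:
         fare_x2  fare
vehicle               
sedan        210   105
truck        618    73
bike         694    71
suv          362    51
van          280    47
take first 2 rows:
         fare_x2  fare
vehicle               
sedan        210   105
truck        618    73
Finally, value at position 0, column 'fare_x2' = 210.

210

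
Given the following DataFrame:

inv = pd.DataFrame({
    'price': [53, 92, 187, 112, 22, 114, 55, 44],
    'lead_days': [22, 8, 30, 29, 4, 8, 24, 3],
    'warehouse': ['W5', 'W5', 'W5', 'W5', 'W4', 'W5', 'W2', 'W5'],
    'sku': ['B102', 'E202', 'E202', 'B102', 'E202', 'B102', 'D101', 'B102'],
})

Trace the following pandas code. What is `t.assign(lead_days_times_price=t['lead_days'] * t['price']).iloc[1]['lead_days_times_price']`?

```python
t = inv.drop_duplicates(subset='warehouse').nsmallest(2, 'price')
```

drop duplicate warehouse (keep=first):
   price  lead_days warehouse   sku
0     53         22        W5  B102
4     22          4        W4  E202
6     55         24        W2  D101
take 2 rows with smallest price:
   price  lead_days warehouse   sku
4     22          4        W4  E202
0     53         22        W5  B102
add column lead_days_times_price = t['lead_days'] * t['price']:
   price  lead_days warehouse   sku  lead_days_times_price
4     22          4        W4  E202                     88
0     53         22        W5  B102                   1166

1166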